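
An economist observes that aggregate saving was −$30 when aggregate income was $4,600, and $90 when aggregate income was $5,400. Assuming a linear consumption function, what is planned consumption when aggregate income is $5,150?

C = 5097.5

MPS = ΔS/ΔY = (90 − (-30))/(5400 − 4600) = 120/800 = 0.15
MPC = 1 − MPS = 0.85
Autonomous saving = -30 − 0.15(4600) = -720, so a = 720
C = 720 + 0.85(5150) = 720 + 4377.5 = 5097.5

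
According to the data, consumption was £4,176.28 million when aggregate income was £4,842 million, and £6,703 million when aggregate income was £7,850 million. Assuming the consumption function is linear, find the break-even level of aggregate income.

Y = 681.25

MPC = (6703 − 4176.28)/(7850 − 4842) = 2526.72/3008 = 0.84
a = 4176.28 − 0.84(4842) = 4176.28 − 4067.28 = 109
Break-even: Y = a/(1−MPC) = 109/0.16 = 681.25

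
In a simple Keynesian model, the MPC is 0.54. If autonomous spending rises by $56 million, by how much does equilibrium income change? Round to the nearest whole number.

ΔY ≈ 122

The multiplier is 1/(1 − MPC) = 1/0.46.
ΔY = 56/0.46 = 121.74 ≈ 122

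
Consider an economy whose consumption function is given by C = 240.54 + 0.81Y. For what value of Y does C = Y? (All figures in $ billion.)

Y = 1266

At break-even, C = Y: 240.54 + 0.81Y = Y
0.19Y = 240.54, so Y = 240.54/0.19 = 1266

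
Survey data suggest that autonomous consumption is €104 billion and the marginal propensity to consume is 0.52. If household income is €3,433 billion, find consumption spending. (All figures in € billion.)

C = 104 + 0.52(3433) = 104 + 1785.16 = 1889.16

C = 1889.16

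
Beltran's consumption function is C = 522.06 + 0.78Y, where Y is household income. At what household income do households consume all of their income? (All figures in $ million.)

Y = 2373

At break-even, C = Y: 522.06 + 0.78Y = Y
0.22Y = 522.06, so Y = 522.06/0.22 = 2373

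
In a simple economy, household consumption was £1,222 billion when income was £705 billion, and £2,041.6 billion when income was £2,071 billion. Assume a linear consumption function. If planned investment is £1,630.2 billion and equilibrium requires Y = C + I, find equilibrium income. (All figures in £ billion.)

Y = 6073

MPC = (2041.6 − 1222)/(2071 − 705) = 819.6/1366 = 0.6
a = 1222 − 0.6(705) = 799
Equilibrium: Y = 799 + 0.6Y + 1630.2
0.4Y = 2429.2, so Y = 2429.2/0.4 = 6073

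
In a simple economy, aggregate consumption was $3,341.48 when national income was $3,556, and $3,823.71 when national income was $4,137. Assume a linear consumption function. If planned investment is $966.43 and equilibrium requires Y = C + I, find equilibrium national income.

Y = 7979

MPC = (3823.71 − 3341.48)/(4137 − 3556) = 482.23/581 = 0.83
a = 3341.48 − 0.83(3556) = 390
Equilibrium: Y = 390 + 0.83Y + 966.43
0.17Y = 1356.43, so Y = 1356.43/0.17 = 7979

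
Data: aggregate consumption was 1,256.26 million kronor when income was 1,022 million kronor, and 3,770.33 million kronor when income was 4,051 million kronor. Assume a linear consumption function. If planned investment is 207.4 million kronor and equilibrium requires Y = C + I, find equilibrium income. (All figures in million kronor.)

Y = 3620

MPC = (3770.33 − 1256.26)/(4051 − 1022) = 2514.07/3029 = 0.83
a = 1256.26 − 0.83(1022) = 408
Equilibrium: Y = 408 + 0.83Y + 207.4
0.17Y = 615.4, so Y = 615.4/0.17 = 3620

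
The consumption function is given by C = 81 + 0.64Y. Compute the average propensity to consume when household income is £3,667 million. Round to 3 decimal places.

APC = 0.662

C = 81 + 0.64(3667) = 2427.88
APC = C/Y = 2427.88/3667 = 0.662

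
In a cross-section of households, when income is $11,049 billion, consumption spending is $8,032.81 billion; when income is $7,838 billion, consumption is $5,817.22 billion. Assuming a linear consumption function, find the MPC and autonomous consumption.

MPC = ΔC/ΔY = (8032.81 − 5817.22)/(11049 − 7838) = 2215.59/3211 = 0.69
a = C − MPC·Y = 5817.22 − 0.69(7838) = 5817.22 − 5408.22 = 409

MPC = 0.69; a = 409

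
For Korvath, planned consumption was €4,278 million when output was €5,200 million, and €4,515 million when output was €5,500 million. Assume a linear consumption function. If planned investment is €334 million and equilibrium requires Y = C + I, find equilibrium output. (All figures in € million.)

Y = 2400

MPC = (4515 − 4278)/(5500 − 5200) = 237/300 = 0.79
a = 4278 − 0.79(5200) = 170
Equilibrium: Y = 170 + 0.79Y + 334
0.21Y = 504, so Y = 504/0.21 = 2400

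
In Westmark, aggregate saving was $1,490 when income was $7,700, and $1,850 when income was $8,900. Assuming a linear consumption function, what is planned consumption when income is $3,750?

C = 3445

MPS = ΔS/ΔY = (1850 − 1490)/(8900 − 7700) = 360/1200 = 0.3
MPC = 1 − MPS = 0.7
Autonomous saving = 1490 − 0.3(7700) = -820, so a = 820
C = 820 + 0.7(3750) = 820 + 2625 = 3445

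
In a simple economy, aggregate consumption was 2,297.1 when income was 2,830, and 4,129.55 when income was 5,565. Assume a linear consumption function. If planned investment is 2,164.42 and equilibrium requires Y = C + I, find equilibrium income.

Y = 7774

MPC = (4129.55 − 2297.1)/(5565 − 2830) = 1832.45/2735 = 0.67
a = 2297.1 − 0.67(2830) = 401
Equilibrium: Y = 401 + 0.67Y + 2164.42
0.33Y = 2565.42, so Y = 2565.42/0.33 = 7774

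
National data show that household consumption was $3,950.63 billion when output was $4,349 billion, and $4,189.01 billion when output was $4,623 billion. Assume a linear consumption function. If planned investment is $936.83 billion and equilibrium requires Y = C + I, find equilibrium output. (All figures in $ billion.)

Y = 8491

MPC = (4189.01 − 3950.63)/(4623 − 4349) = 238.38/274 = 0.87
a = 3950.63 − 0.87(4349) = 167
Equilibrium: Y = 167 + 0.87Y + 936.83
0.13Y = 1103.83, so Y = 1103.83/0.13 = 8491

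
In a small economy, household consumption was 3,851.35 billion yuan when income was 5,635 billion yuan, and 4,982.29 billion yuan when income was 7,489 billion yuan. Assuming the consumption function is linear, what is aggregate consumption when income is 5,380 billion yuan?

C = 3695.8

MPC = (4982.29 − 3851.35)/(7489 − 5635) = 1130.94/1854 = 0.61
a = 3851.35 − 0.61(5635) = 3851.35 − 3437.35 = 414
C = 414 + 0.61(5380) = 414 + 3281.8 = 3695.8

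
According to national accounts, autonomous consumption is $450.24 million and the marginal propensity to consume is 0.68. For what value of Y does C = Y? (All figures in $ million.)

At break-even, C = Y: 450.24 + 0.68Y = Y
0.32Y = 450.24, so Y = 450.24/0.32 = 1407

Y = 1407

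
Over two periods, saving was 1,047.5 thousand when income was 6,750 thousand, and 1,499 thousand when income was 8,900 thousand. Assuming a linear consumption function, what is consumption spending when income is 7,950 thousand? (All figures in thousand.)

C = 6650.5

MPS = ΔS/ΔY = (1499 − 1047.5)/(8900 − 6750) = 451.5/2150 = 0.21
MPC = 1 − MPS = 0.79
Autonomous saving = 1047.5 − 0.21(6750) = -370, so a = 370
C = 370 + 0.79(7950) = 370 + 6280.5 = 6650.5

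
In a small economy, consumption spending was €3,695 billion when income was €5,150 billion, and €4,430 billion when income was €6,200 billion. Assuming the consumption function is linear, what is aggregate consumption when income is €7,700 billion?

C = 5480

MPC = (4430 − 3695)/(6200 − 5150) = 735/1050 = 0.7
a = 3695 − 0.7(5150) = 3695 − 3605 = 90
C = 90 + 0.7(7700) = 90 + 5390 = 5480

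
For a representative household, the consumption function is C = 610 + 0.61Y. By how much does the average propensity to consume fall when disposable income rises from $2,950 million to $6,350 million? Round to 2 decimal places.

At Y = 2950: C = 610 + 0.61(2950) = 2409.5, APC = 2409.5/2950 = 0.817
At Y = 6350: C = 4483.5, APC = 4483.5/6350 = 0.706
Fall in APC = 0.817 − 0.706 = 0.111 ≈ 0.11

ΔAPC = 0.11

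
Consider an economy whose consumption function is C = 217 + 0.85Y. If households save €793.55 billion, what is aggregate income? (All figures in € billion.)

Y = 6737

S = Y − C = -217 + 0.15Y
-217 + 0.15Y = 793.55, so 0.15Y = 1010.55 and Y = 6737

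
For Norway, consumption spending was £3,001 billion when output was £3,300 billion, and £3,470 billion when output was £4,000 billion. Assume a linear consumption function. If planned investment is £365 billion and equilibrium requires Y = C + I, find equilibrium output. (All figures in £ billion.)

MPC = (3470 − 3001)/(4000 − 3300) = 469/700 = 0.67
a = 3001 − 0.67(3300) = 790
Equilibrium: Y = 790 + 0.67Y + 365
0.33Y = 1155, so Y = 1155/0.33 = 3500

Y = 3500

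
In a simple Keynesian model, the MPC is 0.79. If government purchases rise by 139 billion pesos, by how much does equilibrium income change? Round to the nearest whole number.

The multiplier is 1/(1 − MPC) = 1/0.21.
ΔY = 139/0.21 = 661.90 ≈ 662

ΔY ≈ 662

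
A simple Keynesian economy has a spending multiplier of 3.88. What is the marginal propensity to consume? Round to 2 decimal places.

MPC = 0.74

k = 1/(1 − MPC), so 1 − MPC = 1/k = 1/3.88 = 0.2577
MPC = 1 − 0.2577 = 0.74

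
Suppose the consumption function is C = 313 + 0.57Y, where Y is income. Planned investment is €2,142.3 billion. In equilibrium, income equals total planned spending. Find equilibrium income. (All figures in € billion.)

Y = 5710

Y = C + I = 313 + 0.57Y + 2142.3
Y − 0.57Y = 2455.3
0.43Y = 2455.3, so Y = 2455.3/0.43 = 5710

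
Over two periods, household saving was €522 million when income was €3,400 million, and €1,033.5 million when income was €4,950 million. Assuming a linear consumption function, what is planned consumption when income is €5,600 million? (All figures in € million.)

C = 4352

MPS = ΔS/ΔY = (1033.5 − 522)/(4950 − 3400) = 511.5/1550 = 0.33
MPC = 1 − MPS = 0.67
Autonomous saving = 522 − 0.33(3400) = -600, so a = 600
C = 600 + 0.67(5600) = 600 + 3752 = 4352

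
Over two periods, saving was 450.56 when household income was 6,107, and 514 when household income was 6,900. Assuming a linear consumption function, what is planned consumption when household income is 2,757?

MPS = ΔS/ΔY = (514 − 450.56)/(6900 − 6107) = 63.44/793 = 0.08
MPC = 1 − MPS = 0.92
Autonomous saving = 450.56 − 0.08(6107) = -38, so a = 38
C = 38 + 0.92(2757) = 38 + 2536.44 = 2574.44

C = 2574.44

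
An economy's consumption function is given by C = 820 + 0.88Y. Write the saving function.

S = Y − C = Y − (820 + 0.88Y) = -820 + (1 − 0.88)Y

S = -820 + 0.12Y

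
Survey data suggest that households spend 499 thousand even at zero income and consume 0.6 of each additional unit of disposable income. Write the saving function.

S = Y − C = Y − (499 + 0.6Y) = -499 + (1 − 0.6)Y

S = -499 + 0.4Y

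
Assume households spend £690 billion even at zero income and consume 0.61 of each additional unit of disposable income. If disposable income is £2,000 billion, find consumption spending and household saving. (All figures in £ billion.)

C = 1910; S = 90

C = 690 + 0.61(2000) = 690 + 1220 = 1910
S = Y − C = 2000 − 1910 = 90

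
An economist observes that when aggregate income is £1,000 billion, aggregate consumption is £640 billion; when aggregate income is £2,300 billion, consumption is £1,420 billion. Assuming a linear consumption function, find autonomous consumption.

MPC = ΔC/ΔY = (1420 − 640)/(2300 − 1000) = 780/1300 = 0.6
a = C − MPC·Y = 640 − 0.6(1000) = 640 − 600 = 40

a = 40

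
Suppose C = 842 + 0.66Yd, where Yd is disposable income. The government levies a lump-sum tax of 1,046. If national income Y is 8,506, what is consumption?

Yd = Y − T = 8506 − 1046 = 7460
C = 842 + 0.66(7460) = 842 + 4923.6 = 5765.6

C = 5765.6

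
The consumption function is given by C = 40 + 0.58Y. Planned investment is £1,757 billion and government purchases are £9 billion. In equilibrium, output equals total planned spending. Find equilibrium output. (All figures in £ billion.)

Y = 4300

Y = C + I + G = 40 + 0.58Y + 1757 + 9
Y − 0.58Y = 1806
0.42Y = 1806, so Y = 1806/0.42 = 4300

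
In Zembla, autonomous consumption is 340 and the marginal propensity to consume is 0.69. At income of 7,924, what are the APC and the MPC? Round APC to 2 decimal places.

APC = 0.73; MPC = 0.69

MPC = 0.69 (the slope of the consumption function)
C = 340 + 0.69(7924) = 5807.56, so APC = 5807.56/7924 = 0.73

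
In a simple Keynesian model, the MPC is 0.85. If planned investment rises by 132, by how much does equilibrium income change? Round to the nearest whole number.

ΔY ≈ 880

The multiplier is 1/(1 − MPC) = 1/0.15.
ΔY = 132/0.15 = 880.00 ≈ 880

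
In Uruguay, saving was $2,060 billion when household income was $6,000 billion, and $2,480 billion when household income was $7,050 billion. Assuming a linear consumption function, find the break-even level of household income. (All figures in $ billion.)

MPS = ΔS/ΔY = (2480 − 2060)/(7050 − 6000) = 420/1050 = 0.4
MPC = 1 − MPS = 0.6
From S(6000) = 2060: −a + 0.4(6000) = 2060, so a = 2400 − 2060 = 340
Break-even (S = 0): Y = a/MPS = 340/0.4 = 850

Y = 850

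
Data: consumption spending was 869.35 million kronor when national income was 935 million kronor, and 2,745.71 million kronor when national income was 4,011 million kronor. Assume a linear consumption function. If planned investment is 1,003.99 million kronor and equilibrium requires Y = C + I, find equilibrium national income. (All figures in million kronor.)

Y = 3341

MPC = (2745.71 − 869.35)/(4011 − 935) = 1876.36/3076 = 0.61
a = 869.35 − 0.61(935) = 299
Equilibrium: Y = 299 + 0.61Y + 1003.99
0.39Y = 1302.99, so Y = 1302.99/0.39 = 3341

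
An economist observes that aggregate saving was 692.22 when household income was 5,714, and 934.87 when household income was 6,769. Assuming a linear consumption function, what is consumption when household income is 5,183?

C = 4612.91

MPS = ΔS/ΔY = (934.87 − 692.22)/(6769 − 5714) = 242.65/1055 = 0.23
MPC = 1 − MPS = 0.77
Autonomous saving = 692.22 − 0.23(5714) = -622, so a = 622
C = 622 + 0.77(5183) = 622 + 3990.91 = 4612.91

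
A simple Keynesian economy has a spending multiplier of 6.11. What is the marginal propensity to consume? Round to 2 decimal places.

MPC = 0.84

k = 1/(1 − MPC), so 1 − MPC = 1/k = 1/6.11 = 0.1637
MPC = 1 − 0.1637 = 0.84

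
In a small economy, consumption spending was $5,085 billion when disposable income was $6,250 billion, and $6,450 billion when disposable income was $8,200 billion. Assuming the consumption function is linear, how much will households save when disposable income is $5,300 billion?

MPC = (6450 − 5085)/(8200 − 6250) = 1365/1950 = 0.7
a = 5085 − 0.7(6250) = 5085 − 4375 = 710
C = 710 + 0.7(5300) = 4420
S = 5300 − 4420 = 880

S = 880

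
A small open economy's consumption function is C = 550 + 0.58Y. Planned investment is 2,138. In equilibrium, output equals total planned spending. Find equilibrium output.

Y = 6400

Y = C + I = 550 + 0.58Y + 2138
Y − 0.58Y = 2688
0.42Y = 2688, so Y = 2688/0.42 = 6400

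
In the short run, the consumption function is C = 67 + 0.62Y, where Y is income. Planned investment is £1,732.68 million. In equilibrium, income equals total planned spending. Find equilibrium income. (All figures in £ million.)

Y = C + I = 67 + 0.62Y + 1732.68
Y − 0.62Y = 1799.68
0.38Y = 1799.68, so Y = 1799.68/0.38 = 4736

Y = 4736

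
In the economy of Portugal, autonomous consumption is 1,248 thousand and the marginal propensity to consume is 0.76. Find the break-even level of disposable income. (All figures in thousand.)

Y = 5200

At break-even, C = Y: 1248 + 0.76Y = Y
0.24Y = 1248, so Y = 1248/0.24 = 5200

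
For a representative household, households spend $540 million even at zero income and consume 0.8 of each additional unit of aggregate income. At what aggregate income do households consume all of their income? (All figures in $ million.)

At break-even, C = Y: 540 + 0.8Y = Y
0.2Y = 540, so Y = 540/0.2 = 2700

Y = 2700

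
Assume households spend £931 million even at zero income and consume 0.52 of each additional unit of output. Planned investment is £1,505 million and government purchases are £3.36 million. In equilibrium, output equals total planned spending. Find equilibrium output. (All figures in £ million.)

Y = 5082

Y = C + I + G = 931 + 0.52Y + 1505 + 3.36
Y − 0.52Y = 2439.36
0.48Y = 2439.36, so Y = 2439.36/0.48 = 5082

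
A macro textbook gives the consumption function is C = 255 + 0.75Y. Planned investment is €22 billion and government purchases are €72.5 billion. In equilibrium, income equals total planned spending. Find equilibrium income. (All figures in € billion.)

Y = C + I + G = 255 + 0.75Y + 22 + 72.5
Y − 0.75Y = 349.5
0.25Y = 349.5, so Y = 349.5/0.25 = 1398

Y = 1398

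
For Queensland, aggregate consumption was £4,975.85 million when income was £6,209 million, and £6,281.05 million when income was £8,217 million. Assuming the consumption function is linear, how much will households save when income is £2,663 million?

S = -7.95

MPC = (6281.05 − 4975.85)/(8217 − 6209) = 1305.2/2008 = 0.65
a = 4975.85 − 0.65(6209) = 4975.85 − 4035.85 = 940
C = 940 + 0.65(2663) = 2670.95
S = 2663 − 2670.95 = -7.95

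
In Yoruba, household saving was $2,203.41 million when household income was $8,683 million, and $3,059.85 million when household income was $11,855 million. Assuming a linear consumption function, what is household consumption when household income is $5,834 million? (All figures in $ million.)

MPS = ΔS/ΔY = (3059.85 − 2203.41)/(11855 − 8683) = 856.44/3172 = 0.27
MPC = 1 − MPS = 0.73
Autonomous saving = 2203.41 − 0.27(8683) = -141, so a = 141
C = 141 + 0.73(5834) = 141 + 4258.82 = 4399.82

C = 4399.82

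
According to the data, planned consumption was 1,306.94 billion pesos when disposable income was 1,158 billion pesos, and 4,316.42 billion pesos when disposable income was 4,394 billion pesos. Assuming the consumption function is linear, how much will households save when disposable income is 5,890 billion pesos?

MPC = (4316.42 − 1306.94)/(4394 − 1158) = 3009.48/3236 = 0.93
a = 1306.94 − 0.93(1158) = 1306.94 − 1076.94 = 230
C = 230 + 0.93(5890) = 5707.7
S = 5890 − 5707.7 = 182.3

S = 182.3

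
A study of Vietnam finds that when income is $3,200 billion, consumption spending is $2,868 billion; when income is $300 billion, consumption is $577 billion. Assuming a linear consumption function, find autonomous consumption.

MPC = ΔC/ΔY = (2868 − 577)/(3200 − 300) = 2291/2900 = 0.79
a = C − MPC·Y = 577 − 0.79(300) = 577 − 237 = 340

a = 340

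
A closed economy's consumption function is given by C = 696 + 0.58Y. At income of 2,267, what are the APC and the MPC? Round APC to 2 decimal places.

APC = 0.89; MPC = 0.58

MPC = 0.58 (the slope of the consumption function)
C = 696 + 0.58(2267) = 2010.86, so APC = 2010.86/2267 = 0.89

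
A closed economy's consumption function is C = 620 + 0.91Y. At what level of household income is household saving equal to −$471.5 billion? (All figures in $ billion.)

Y = 1650

S = Y − C = -620 + 0.09Y
-620 + 0.09Y = -471.5, so 0.09Y = 148.5 and Y = 1650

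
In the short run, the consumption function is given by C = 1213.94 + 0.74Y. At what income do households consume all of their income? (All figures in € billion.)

At break-even, C = Y: 1213.94 + 0.74Y = Y
0.26Y = 1213.94, so Y = 1213.94/0.26 = 4669

Y = 4669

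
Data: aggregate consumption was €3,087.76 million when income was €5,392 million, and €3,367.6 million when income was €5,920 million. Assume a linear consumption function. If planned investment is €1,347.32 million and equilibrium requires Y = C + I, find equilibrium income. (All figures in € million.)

Y = 3356

MPC = (3367.6 − 3087.76)/(5920 − 5392) = 279.84/528 = 0.53
a = 3087.76 − 0.53(5392) = 230
Equilibrium: Y = 230 + 0.53Y + 1347.32
0.47Y = 1577.32, so Y = 1577.32/0.47 = 3356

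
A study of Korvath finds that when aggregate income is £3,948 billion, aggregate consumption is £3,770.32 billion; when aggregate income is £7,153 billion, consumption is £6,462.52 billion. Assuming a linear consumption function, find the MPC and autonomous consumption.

MPC = ΔC/ΔY = (6462.52 − 3770.32)/(7153 − 3948) = 2692.2/3205 = 0.84
a = C − MPC·Y = 3770.32 − 0.84(3948) = 3770.32 − 3316.32 = 454

MPC = 0.84; a = 454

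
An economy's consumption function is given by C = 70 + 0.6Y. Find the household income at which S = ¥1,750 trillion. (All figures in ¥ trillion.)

Y = 4550

S = Y − C = -70 + 0.4Y
-70 + 0.4Y = 1750, so 0.4Y = 1820 and Y = 4550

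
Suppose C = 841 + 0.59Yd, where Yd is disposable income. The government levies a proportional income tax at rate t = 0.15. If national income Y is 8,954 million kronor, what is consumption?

Yd = (1 − 0.15)(8954) = 0.85(8954) = 7610.9
C = 841 + 0.59(7610.9) = 841 + 4490.431 = 5331.431

C = 5331.431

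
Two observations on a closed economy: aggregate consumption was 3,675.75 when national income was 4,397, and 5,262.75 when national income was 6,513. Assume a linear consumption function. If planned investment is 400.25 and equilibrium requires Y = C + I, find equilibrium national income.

MPC = (5262.75 − 3675.75)/(6513 − 4397) = 1587/2116 = 0.75
a = 3675.75 − 0.75(4397) = 378
Equilibrium: Y = 378 + 0.75Y + 400.25
0.25Y = 778.25, so Y = 778.25/0.25 = 3113

Y = 3113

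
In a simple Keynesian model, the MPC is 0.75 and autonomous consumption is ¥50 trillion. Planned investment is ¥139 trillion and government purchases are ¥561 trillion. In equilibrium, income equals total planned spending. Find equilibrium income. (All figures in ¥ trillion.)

Y = 3000

Y = C + I + G = 50 + 0.75Y + 139 + 561
Y − 0.75Y = 750
0.25Y = 750, so Y = 750/0.25 = 3000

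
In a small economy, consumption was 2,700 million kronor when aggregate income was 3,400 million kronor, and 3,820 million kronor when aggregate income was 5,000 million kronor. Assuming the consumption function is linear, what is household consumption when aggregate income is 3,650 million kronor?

C = 2875

MPC = (3820 − 2700)/(5000 − 3400) = 1120/1600 = 0.7
a = 2700 − 0.7(3400) = 2700 − 2380 = 320
C = 320 + 0.7(3650) = 320 + 2555 = 2875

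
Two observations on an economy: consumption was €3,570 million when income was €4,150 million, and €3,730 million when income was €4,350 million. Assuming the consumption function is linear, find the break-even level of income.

Y = 1250

MPC = (3730 − 3570)/(4350 − 4150) = 160/200 = 0.8
a = 3570 − 0.8(4150) = 3570 − 3320 = 250
Break-even: Y = a/(1−MPC) = 250/0.2 = 1250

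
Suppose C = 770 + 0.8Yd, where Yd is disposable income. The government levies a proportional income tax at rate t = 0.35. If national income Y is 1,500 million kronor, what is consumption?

C = 1550

Yd = (1 − 0.35)(1500) = 0.65(1500) = 975
C = 770 + 0.8(975) = 770 + 780 = 1550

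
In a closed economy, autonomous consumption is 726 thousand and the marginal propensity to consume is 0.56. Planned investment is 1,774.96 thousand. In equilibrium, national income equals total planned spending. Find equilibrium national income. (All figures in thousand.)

Y = 5684

Y = C + I = 726 + 0.56Y + 1774.96
Y − 0.56Y = 2500.96
0.44Y = 2500.96, so Y = 2500.96/0.44 = 5684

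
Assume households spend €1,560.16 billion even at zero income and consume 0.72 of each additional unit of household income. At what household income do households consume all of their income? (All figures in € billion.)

At break-even, C = Y: 1560.16 + 0.72Y = Y
0.28Y = 1560.16, so Y = 1560.16/0.28 = 5572

Y = 5572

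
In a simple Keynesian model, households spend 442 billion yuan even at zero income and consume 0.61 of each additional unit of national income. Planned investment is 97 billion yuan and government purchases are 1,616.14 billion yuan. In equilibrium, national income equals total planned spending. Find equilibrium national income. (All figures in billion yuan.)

Y = 5526

Y = C + I + G = 442 + 0.61Y + 97 + 1616.14
Y − 0.61Y = 2155.14
0.39Y = 2155.14, so Y = 2155.14/0.39 = 5526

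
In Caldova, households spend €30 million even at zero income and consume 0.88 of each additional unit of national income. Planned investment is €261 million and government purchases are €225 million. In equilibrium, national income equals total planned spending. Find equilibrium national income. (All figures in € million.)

Y = 4300

Y = C + I + G = 30 + 0.88Y + 261 + 225
Y − 0.88Y = 516
0.12Y = 516, so Y = 516/0.12 = 4300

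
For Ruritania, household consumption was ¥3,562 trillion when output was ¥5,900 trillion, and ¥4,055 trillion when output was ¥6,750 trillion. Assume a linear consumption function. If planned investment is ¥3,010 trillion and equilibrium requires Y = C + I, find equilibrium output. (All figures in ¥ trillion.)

MPC = (4055 − 3562)/(6750 − 5900) = 493/850 = 0.58
a = 3562 − 0.58(5900) = 140
Equilibrium: Y = 140 + 0.58Y + 3010
0.42Y = 3150, so Y = 3150/0.42 = 7500

Y = 7500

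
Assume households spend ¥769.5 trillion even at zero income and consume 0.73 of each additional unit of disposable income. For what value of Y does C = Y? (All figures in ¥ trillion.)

Y = 2850

At break-even, C = Y: 769.5 + 0.73Y = Y
0.27Y = 769.5, so Y = 769.5/0.27 = 2850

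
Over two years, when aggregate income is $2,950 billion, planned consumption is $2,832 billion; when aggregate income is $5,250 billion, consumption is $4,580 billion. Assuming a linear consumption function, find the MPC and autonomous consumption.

MPC = ΔC/ΔY = (4580 − 2832)/(5250 − 2950) = 1748/2300 = 0.76
a = C − MPC·Y = 2832 − 0.76(2950) = 2832 − 2242 = 590

MPC = 0.76; a = 590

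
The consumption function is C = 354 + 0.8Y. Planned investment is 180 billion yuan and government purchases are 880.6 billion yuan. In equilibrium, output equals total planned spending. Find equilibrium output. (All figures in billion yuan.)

Y = C + I + G = 354 + 0.8Y + 180 + 880.6
Y − 0.8Y = 1414.6
0.2Y = 1414.6, so Y = 1414.6/0.2 = 7073

Y = 7073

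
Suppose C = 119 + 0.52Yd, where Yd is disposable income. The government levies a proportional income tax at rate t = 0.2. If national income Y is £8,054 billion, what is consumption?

Yd = (1 − 0.2)(8054) = 0.8(8054) = 6443.2
C = 119 + 0.52(6443.2) = 119 + 3350.464 = 3469.464

C = 3469.464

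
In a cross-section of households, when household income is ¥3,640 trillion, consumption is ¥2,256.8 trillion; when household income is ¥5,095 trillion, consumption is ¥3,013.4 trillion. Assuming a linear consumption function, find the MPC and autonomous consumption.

MPC = 0.52; a = 364

MPC = ΔC/ΔY = (3013.4 − 2256.8)/(5095 − 3640) = 756.6/1455 = 0.52
a = C − MPC·Y = 2256.8 − 0.52(3640) = 2256.8 − 1892.8 = 364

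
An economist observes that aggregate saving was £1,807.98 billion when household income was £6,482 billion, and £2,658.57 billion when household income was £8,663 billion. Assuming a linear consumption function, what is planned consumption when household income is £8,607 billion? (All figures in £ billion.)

MPS = ΔS/ΔY = (2658.57 − 1807.98)/(8663 − 6482) = 850.59/2181 = 0.39
MPC = 1 − MPS = 0.61
Autonomous saving = 1807.98 − 0.39(6482) = -720, so a = 720
C = 720 + 0.61(8607) = 720 + 5250.27 = 5970.27

C = 5970.27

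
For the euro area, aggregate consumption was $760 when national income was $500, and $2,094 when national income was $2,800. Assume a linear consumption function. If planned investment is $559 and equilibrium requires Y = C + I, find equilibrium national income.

MPC = (2094 − 760)/(2800 − 500) = 1334/2300 = 0.58
a = 760 − 0.58(500) = 470
Equilibrium: Y = 470 + 0.58Y + 559
0.42Y = 1029, so Y = 1029/0.42 = 2450

Y = 2450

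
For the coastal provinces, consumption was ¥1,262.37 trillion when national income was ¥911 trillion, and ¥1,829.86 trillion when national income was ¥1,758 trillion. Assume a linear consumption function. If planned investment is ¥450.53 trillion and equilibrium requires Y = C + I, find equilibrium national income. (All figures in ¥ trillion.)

MPC = (1829.86 − 1262.37)/(1758 − 911) = 567.49/847 = 0.67
a = 1262.37 − 0.67(911) = 652
Equilibrium: Y = 652 + 0.67Y + 450.53
0.33Y = 1102.53, so Y = 1102.53/0.33 = 3341

Y = 3341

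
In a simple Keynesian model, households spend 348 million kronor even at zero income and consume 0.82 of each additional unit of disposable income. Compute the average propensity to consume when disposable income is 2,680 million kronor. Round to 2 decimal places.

APC = 0.95

C = 348 + 0.82(2680) = 2545.6
APC = C/Y = 2545.6/2680 = 0.95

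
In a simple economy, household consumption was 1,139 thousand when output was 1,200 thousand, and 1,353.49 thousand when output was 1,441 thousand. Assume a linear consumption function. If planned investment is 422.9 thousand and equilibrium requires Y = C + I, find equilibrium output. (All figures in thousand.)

MPC = (1353.49 − 1139)/(1441 − 1200) = 214.49/241 = 0.89
a = 1139 − 0.89(1200) = 71
Equilibrium: Y = 71 + 0.89Y + 422.9
0.11Y = 493.9, so Y = 493.9/0.11 = 4490

Y = 4490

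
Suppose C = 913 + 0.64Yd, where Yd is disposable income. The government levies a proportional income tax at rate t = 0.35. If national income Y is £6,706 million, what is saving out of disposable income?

Yd = (1 − 0.35)(6706) = 0.65(6706) = 4358.9
C = 913 + 0.64(4358.9) = 913 + 2789.696 = 3702.696
S = Yd − C = 4358.9 − 3702.696 = 656.204

S = 656.204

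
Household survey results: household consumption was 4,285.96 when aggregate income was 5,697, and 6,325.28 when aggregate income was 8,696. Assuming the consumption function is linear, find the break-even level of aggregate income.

Y = 1287.5

MPC = (6325.28 − 4285.96)/(8696 − 5697) = 2039.32/2999 = 0.68
a = 4285.96 − 0.68(5697) = 4285.96 − 3873.96 = 412
Break-even: Y = a/(1−MPC) = 412/0.32 = 1287.5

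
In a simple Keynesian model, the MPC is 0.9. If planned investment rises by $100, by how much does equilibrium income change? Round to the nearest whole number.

The multiplier is 1/(1 − MPC) = 1/0.1.
ΔY = 100/0.1 = 1000.00 ≈ 1000

ΔY ≈ 1000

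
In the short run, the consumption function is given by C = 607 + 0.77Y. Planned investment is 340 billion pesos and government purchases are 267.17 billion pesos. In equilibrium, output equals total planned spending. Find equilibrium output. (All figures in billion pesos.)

Y = C + I + G = 607 + 0.77Y + 340 + 267.17
Y − 0.77Y = 1214.17
0.23Y = 1214.17, so Y = 1214.17/0.23 = 5279

Y = 5279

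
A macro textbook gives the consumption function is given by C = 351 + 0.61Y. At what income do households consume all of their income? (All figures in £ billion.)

Y = 900

At break-even, C = Y: 351 + 0.61Y = Y
0.39Y = 351, so Y = 351/0.39 = 900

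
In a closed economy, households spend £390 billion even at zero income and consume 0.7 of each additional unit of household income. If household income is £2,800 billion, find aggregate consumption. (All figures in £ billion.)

C = 390 + 0.7(2800) = 390 + 1960 = 2350

C = 2350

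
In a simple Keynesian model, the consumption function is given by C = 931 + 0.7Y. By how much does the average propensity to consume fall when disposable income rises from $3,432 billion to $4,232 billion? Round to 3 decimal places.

ΔAPC = 0.051

At Y = 3432: C = 931 + 0.7(3432) = 3333.4, APC = 3333.4/3432 = 0.9713
At Y = 4232: C = 3893.4, APC = 3893.4/4232 = 0.9200
Fall in APC = 0.9713 − 0.9200 = 0.0513 ≈ 0.051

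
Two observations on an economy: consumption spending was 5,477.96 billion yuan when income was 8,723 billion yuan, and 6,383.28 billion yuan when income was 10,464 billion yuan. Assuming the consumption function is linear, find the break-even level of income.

Y = 1962.5

MPC = (6383.28 − 5477.96)/(10464 − 8723) = 905.32/1741 = 0.52
a = 5477.96 − 0.52(8723) = 5477.96 − 4535.96 = 942
Break-even: Y = a/(1−MPC) = 942/0.48 = 1962.5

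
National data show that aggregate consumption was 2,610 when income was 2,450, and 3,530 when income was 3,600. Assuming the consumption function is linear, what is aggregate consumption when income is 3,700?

MPC = (3530 − 2610)/(3600 − 2450) = 920/1150 = 0.8
a = 2610 − 0.8(2450) = 2610 − 1960 = 650
C = 650 + 0.8(3700) = 650 + 2960 = 3610

C = 3610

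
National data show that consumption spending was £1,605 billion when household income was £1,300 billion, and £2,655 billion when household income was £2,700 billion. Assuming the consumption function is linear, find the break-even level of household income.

MPC = (2655 − 1605)/(2700 − 1300) = 1050/1400 = 0.75
a = 1605 − 0.75(1300) = 1605 − 975 = 630
Break-even: Y = a/(1−MPC) = 630/0.25 = 2520

Y = 2520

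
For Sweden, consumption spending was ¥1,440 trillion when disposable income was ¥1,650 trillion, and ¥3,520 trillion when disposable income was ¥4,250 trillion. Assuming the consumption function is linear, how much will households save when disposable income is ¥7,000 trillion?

MPC = (3520 − 1440)/(4250 − 1650) = 2080/2600 = 0.8
a = 1440 − 0.8(1650) = 1440 − 1320 = 120
C = 120 + 0.8(7000) = 5720
S = 7000 − 5720 = 1280

S = 1280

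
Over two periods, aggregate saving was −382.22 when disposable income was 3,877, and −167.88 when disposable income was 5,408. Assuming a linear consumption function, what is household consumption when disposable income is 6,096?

C = 6167.56

MPS = ΔS/ΔY = (-167.88 − (-382.22))/(5408 − 3877) = 214.34/1531 = 0.14
MPC = 1 − MPS = 0.86
Autonomous saving = -382.22 − 0.14(3877) = -925, so a = 925
C = 925 + 0.86(6096) = 925 + 5242.56 = 6167.56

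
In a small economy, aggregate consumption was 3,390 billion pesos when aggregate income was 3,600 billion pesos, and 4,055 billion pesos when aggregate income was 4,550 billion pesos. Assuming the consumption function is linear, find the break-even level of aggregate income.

Y = 2900

MPC = (4055 − 3390)/(4550 − 3600) = 665/950 = 0.7
a = 3390 − 0.7(3600) = 3390 − 2520 = 870
Break-even: Y = a/(1−MPC) = 870/0.3 = 2900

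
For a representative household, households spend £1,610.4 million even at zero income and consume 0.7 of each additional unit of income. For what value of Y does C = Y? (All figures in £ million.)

Y = 5368

At break-even, C = Y: 1610.4 + 0.7Y = Y
0.3Y = 1610.4, so Y = 1610.4/0.3 = 5368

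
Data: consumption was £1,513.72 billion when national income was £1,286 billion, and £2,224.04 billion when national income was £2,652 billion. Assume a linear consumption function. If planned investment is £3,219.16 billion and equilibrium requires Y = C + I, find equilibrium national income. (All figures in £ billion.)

Y = 8467

MPC = (2224.04 − 1513.72)/(2652 − 1286) = 710.32/1366 = 0.52
a = 1513.72 − 0.52(1286) = 845
Equilibrium: Y = 845 + 0.52Y + 3219.16
0.48Y = 4064.16, so Y = 4064.16/0.48 = 8467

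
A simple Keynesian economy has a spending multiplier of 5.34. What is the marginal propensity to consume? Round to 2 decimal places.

k = 1/(1 − MPC), so 1 − MPC = 1/k = 1/5.34 = 0.1873
MPC = 1 − 0.1873 = 0.81

MPC = 0.81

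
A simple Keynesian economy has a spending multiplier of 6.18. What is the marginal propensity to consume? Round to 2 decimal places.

MPC = 0.84

k = 1/(1 − MPC), so 1 − MPC = 1/k = 1/6.18 = 0.1618
MPC = 1 − 0.1618 = 0.84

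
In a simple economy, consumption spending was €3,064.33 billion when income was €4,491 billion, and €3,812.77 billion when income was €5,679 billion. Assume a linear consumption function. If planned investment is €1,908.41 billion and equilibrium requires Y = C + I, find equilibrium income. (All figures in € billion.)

MPC = (3812.77 − 3064.33)/(5679 − 4491) = 748.44/1188 = 0.63
a = 3064.33 − 0.63(4491) = 235
Equilibrium: Y = 235 + 0.63Y + 1908.41
0.37Y = 2143.41, so Y = 2143.41/0.37 = 5793

Y = 5793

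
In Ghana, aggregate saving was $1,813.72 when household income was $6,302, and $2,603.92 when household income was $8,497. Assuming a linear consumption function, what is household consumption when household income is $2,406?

MPS = ΔS/ΔY = (2603.92 − 1813.72)/(8497 − 6302) = 790.2/2195 = 0.36
MPC = 1 − MPS = 0.64
Autonomous saving = 1813.72 − 0.36(6302) = -455, so a = 455
C = 455 + 0.64(2406) = 455 + 1539.84 = 1994.84

C = 1994.84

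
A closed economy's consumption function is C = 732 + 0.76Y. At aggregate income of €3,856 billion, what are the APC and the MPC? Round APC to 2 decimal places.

APC = 0.95; MPC = 0.76

MPC = 0.76 (the slope of the consumption function)
C = 732 + 0.76(3856) = 3662.56, so APC = 3662.56/3856 = 0.95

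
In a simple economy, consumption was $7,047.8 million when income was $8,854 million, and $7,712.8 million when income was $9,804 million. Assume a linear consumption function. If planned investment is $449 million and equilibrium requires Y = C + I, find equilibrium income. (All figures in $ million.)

Y = 4330

MPC = (7712.8 − 7047.8)/(9804 − 8854) = 665/950 = 0.7
a = 7047.8 − 0.7(8854) = 850
Equilibrium: Y = 850 + 0.7Y + 449
0.3Y = 1299, so Y = 1299/0.3 = 4330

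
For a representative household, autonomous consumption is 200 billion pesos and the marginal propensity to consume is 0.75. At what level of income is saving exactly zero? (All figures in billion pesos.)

Y = 800

At break-even, C = Y: 200 + 0.75Y = Y
0.25Y = 200, so Y = 200/0.25 = 800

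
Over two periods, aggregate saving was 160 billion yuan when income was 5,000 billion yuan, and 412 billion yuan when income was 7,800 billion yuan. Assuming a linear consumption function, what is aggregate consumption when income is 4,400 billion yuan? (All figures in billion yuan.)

C = 4294

MPS = ΔS/ΔY = (412 − 160)/(7800 − 5000) = 252/2800 = 0.09
MPC = 1 − MPS = 0.91
Autonomous saving = 160 − 0.09(5000) = -290, so a = 290
C = 290 + 0.91(4400) = 290 + 4004 = 4294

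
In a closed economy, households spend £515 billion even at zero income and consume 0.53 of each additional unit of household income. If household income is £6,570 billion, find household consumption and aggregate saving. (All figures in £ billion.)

C = 3997.1; S = 2572.9

C = 515 + 0.53(6570) = 515 + 3482.1 = 3997.1
S = Y − C = 6570 − 3997.1 = 2572.9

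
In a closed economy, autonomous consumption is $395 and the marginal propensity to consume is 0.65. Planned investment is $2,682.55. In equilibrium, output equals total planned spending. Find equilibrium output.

Y = C + I = 395 + 0.65Y + 2682.55
Y − 0.65Y = 3077.55
0.35Y = 3077.55, so Y = 3077.55/0.35 = 8793

Y = 8793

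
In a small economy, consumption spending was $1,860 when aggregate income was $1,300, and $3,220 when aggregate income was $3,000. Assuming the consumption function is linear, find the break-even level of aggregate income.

MPC = (3220 − 1860)/(3000 − 1300) = 1360/1700 = 0.8
a = 1860 − 0.8(1300) = 1860 − 1040 = 820
Break-even: Y = a/(1−MPC) = 820/0.2 = 4100

Y = 4100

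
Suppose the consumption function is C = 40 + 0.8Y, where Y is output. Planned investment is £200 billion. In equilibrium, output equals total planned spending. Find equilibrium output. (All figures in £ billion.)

Y = 1200

Y = C + I = 40 + 0.8Y + 200
Y − 0.8Y = 240
0.2Y = 240, so Y = 240/0.2 = 1200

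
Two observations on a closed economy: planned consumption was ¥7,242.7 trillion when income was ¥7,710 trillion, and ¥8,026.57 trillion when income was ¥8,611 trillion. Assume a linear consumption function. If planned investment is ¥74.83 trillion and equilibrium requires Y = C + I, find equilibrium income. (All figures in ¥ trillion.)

Y = 4691

MPC = (8026.57 − 7242.7)/(8611 − 7710) = 783.87/901 = 0.87
a = 7242.7 − 0.87(7710) = 535
Equilibrium: Y = 535 + 0.87Y + 74.83
0.13Y = 609.83, so Y = 609.83/0.13 = 4691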